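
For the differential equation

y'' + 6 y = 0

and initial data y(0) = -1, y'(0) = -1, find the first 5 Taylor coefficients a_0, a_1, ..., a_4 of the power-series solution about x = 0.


Ansatz: y(x) = sum_{n>=0} a_n x^n, so y'(x) = sum_{n>=1} n a_n x^(n-1) and y''(x) = sum_{n>=2} n(n-1) a_n x^(n-2).
Substitute into P(x) y'' + Q(x) y' + R(x) y = 0 with P(x) = 1, Q(x) = 0, R(x) = 6, and match powers of x.
Initial conditions: a_0 = -1, a_1 = -1.
Setting the coefficient of each power of x to zero and solving order by order (substituting the coefficients already found):
  x^0: 2 a_2 + 6 a_0 = 0  ->  2 a_2 = -6 a_0 = 6  ->  a_2 = 3
  x^1: 6 a_3 + 6 a_1 = 0  ->  6 a_3 = -6 a_1 = 6  ->  a_3 = 1
  x^2: 12 a_4 + 6 a_2 = 0  ->  12 a_4 = -6 a_2 = -18  ->  a_4 = -3/2
Truncated series: y(x) = -1 - x + 3 x^2 + x^3 - (3/2) x^4 + O(x^5).

a_0 = -1; a_1 = -1; a_2 = 3; a_3 = 1; a_4 = -3/2


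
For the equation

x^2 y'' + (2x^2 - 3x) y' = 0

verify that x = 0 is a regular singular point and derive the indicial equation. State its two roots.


Divide by x^2 to reach normal form y'' + P_1(x) y' + P_2(x) y = 0 with P_1(x) = 2 - 3/x and P_2(x) = 0.
x = 0 is a singular point because the y'-coefficient 2 - 3/x has a pole at x = 0.
It is a regular singular point because x P_1(x) = p(x) = 2x - 3 and x^2 P_2(x) = q(x) = 0 are polynomials, hence analytic at x = 0.
p(0) = -3,  q(0) = 0.
Indicial equation: r(r-1) + p(0) r + q(0) = 0, i.e. r^2 + (p(0) - 1) r + q(0) = 0, i.e. r^2 - 4 r = 0.
Discriminant: (-4)^2 - 4(0) = 16, so r = (4 ± 4)/2.
Solving: r_1 = 4, r_2 = 0.

indicial: r^2 - 4 r = 0; roots r_1 = 4, r_2 = 0


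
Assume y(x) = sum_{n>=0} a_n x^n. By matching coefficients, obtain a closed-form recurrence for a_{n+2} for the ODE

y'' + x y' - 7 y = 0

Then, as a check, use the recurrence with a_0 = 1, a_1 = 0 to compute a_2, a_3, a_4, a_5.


Substitute y = sum_n a_n x^n.
y''(x) has coefficient (n+2)(n+1) a_{n+2} at x^n;
x y'(x) has coefficient n a_n at x^n (shift);
-7 y(x) has coefficient -7 a_n at x^n.
Matching x^n: (n+2)(n+1) a_{n+2} + (n - 7) a_n = 0.
Thus a_{n+2} = (-n + 7) / ((n+1)(n+2)) * a_n.

Check with a_0 = 1, a_1 = 0 (apply the recurrence for n = 0, 1, 2, 3): a_0 = 1, a_1 = 0, a_2 = 7/2, a_3 = 0, a_4 = 35/24, a_5 = 0.

a_(n+2) = (-n + 7) / ((n+1)(n+2)) * a_n; check: a_0 = 1, a_1 = 0, a_2 = 7/2, a_3 = 0, a_4 = 35/24, a_5 = 0


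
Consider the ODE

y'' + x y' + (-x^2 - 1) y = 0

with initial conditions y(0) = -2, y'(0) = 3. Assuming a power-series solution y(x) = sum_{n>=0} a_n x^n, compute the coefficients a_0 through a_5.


Ansatz: y(x) = sum_{n>=0} a_n x^n, so y'(x) = sum_{n>=1} n a_n x^(n-1) and y''(x) = sum_{n>=2} n(n-1) a_n x^(n-2).
Substitute into P(x) y'' + Q(x) y' + R(x) y = 0 with P(x) = 1, Q(x) = x, R(x) = -x^2 - 1, and match powers of x.
Initial conditions: a_0 = -2, a_1 = 3.
Setting the coefficient of each power of x to zero and solving order by order (substituting the coefficients already found):
  x^0: 2 a_2 - a_0 = 0  ->  2 a_2 = a_0 = -2  ->  a_2 = -1
  x^1: 6 a_3 = 0  ->  a_3 = 0
  x^2: 12 a_4 + a_2 - a_0 = 0  ->  12 a_4 = -a_2 + a_0 = -1  ->  a_4 = -1/12
  x^3: 20 a_5 + 2 a_3 - a_1 = 0  ->  20 a_5 = -2 a_3 + a_1 = 3  ->  a_5 = 3/20
Truncated series: y(x) = -2 + 3 x - x^2 - (1/12) x^4 + (3/20) x^5 + O(x^6).

a_0 = -2; a_1 = 3; a_2 = -1; a_3 = 0; a_4 = -1/12; a_5 = 3/20


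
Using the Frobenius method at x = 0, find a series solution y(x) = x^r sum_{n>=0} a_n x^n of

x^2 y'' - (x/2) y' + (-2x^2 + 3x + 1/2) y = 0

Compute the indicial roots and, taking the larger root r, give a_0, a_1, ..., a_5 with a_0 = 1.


Write in Frobenius form y'' + (p(x)/x) y' + (q(x)/x^2) y = 0:
  p(x) = -1/2,  q(x) = -2x^2 + 3x + 1/2.
Indicial equation: r(r-1) + (-1/2) r + (1/2) = 0 -> roots r_1 = 1, r_2 = 1/2.
Take r = r_1 = 1. Let y(x) = x^r sum_{n>=0} a_n x^n with a_0 = 1.
Substitute y = x^r sum a_n x^n and match x^{r+n}. The recurrence is
  D(n) a_n + 3 a_{n-1} - 2 a_{n-2} = 0,  where D(n) = (r+n)(r+n-1) + (-1/2)(r+n) + (1/2).
  a_n = [-3 a_{n-1} + 2 a_{n-2}] / D(n).
Since the indicial polynomial factors as (r - r_1)(r - r_2), D(n) = (r_1 + n - r_1)(r_1 + n - r_2) = n(n + 1/2).
Evaluating step by step (a_0 = 1):
  n = 1: D(1) = 1(1 + 1/2) = 3/2; numerator = -3(1) = -3; a_1 = (-3)/(3/2) = -2
  n = 2: D(2) = 2(2 + 1/2) = 5; numerator = -3(-2) + 2(1) = 8; a_2 = (8)/(5) = 8/5
  n = 3: D(3) = 3(3 + 1/2) = 21/2; numerator = -3(8/5) + 2(-2) = -44/5; a_3 = (-44/5)/(21/2) = -88/105
  n = 4: D(4) = 4(4 + 1/2) = 18; numerator = -3(-88/105) + 2(8/5) = 40/7; a_4 = (40/7)/(18) = 20/63
  n = 5: D(5) = 5(5 + 1/2) = 55/2; numerator = -3(20/63) + 2(-88/105) = -92/35; a_5 = (-92/35)/(55/2) = -184/1925

r = 1; a_0 = 1; a_1 = -2; a_2 = 8/5; a_3 = -88/105; a_4 = 20/63; a_5 = -184/1925


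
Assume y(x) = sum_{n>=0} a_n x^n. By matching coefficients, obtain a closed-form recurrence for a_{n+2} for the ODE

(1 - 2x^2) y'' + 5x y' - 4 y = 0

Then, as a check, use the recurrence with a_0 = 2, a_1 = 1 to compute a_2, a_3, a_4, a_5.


Substitute y = sum_n a_n x^n.
(1 - 2 x^2) y'' contributes (n+2)(n+1) a_{n+2} - 2 n(n-1) a_n at x^n.
5 x y'(x) contributes 5 n a_n at x^n.
-4 y(x) contributes -4 a_n at x^n.
Matching x^n: (n+2)(n+1) a_{n+2} + (-2 n(n-1) + 5 n - 4) a_n = 0.
Thus a_{n+2} = (2 n(n-1) - 5 n + 4) / ((n+1)(n+2)) * a_n.

Check with a_0 = 2, a_1 = 1 (apply the recurrence for n = 0, 1, 2, 3): a_0 = 2, a_1 = 1, a_2 = 4, a_3 = -1/6, a_4 = -2/3, a_5 = -1/120.

a_(n+2) = (2 n(n-1) - 5 n + 4) / ((n+1)(n+2)) * a_n; check: a_0 = 2, a_1 = 1, a_2 = 4, a_3 = -1/6, a_4 = -2/3, a_5 = -1/120


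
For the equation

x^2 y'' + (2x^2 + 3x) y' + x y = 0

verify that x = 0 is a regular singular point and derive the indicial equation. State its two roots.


Divide by x^2 to reach normal form y'' + P_1(x) y' + P_2(x) y = 0 with P_1(x) = 2 + 3/x and P_2(x) = 1/x.
x = 0 is a singular point because the y'-coefficient 2 + 3/x has a pole at x = 0 and the y-coefficient 1/x has a pole at x = 0.
It is a regular singular point because x P_1(x) = p(x) = 2x + 3 and x^2 P_2(x) = q(x) = x are polynomials, hence analytic at x = 0.
p(0) = 3,  q(0) = 0.
Indicial equation: r(r-1) + p(0) r + q(0) = 0, i.e. r^2 + (p(0) - 1) r + q(0) = 0, i.e. r^2 + 2 r = 0.
Discriminant: (2)^2 - 4(0) = 4, so r = (-2 ± 2)/2.
Solving: r_1 = 0, r_2 = -2.

indicial: r^2 + 2 r = 0; roots r_1 = 0, r_2 = -2


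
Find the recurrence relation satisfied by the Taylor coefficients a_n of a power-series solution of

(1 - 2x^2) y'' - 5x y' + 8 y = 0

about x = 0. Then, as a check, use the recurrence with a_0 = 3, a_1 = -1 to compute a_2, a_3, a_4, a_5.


Substitute y = sum_n a_n x^n.
(1 - 2 x^2) y'' contributes (n+2)(n+1) a_{n+2} - 2 n(n-1) a_n at x^n.
-5 x y'(x) contributes -5 n a_n at x^n.
8 y(x) contributes 8 a_n at x^n.
Matching x^n: (n+2)(n+1) a_{n+2} + (-2 n(n-1) - 5 n + 8) a_n = 0.
Thus a_{n+2} = (2 n(n-1) + 5 n - 8) / ((n+1)(n+2)) * a_n.

Check with a_0 = 3, a_1 = -1 (apply the recurrence for n = 0, 1, 2, 3): a_0 = 3, a_1 = -1, a_2 = -12, a_3 = 1/2, a_4 = -6, a_5 = 19/40.

a_(n+2) = (2 n(n-1) + 5 n - 8) / ((n+1)(n+2)) * a_n; check: a_0 = 3, a_1 = -1, a_2 = -12, a_3 = 1/2, a_4 = -6, a_5 = 19/40


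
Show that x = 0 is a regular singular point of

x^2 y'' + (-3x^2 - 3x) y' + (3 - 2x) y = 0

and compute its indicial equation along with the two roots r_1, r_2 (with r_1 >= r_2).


Divide by x^2 to reach normal form y'' + P_1(x) y' + P_2(x) y = 0 with P_1(x) = -3 - 3/x and P_2(x) = -2/x + 3/x^2.
x = 0 is a singular point because the y'-coefficient -3 - 3/x has a pole at x = 0 and the y-coefficient -2/x + 3/x^2 has a pole at x = 0.
It is a regular singular point because x P_1(x) = p(x) = -3x - 3 and x^2 P_2(x) = q(x) = 3 - 2x are polynomials, hence analytic at x = 0.
p(0) = -3,  q(0) = 3.
Indicial equation: r(r-1) + p(0) r + q(0) = 0, i.e. r^2 + (p(0) - 1) r + q(0) = 0, i.e. r^2 - 4 r + 3 = 0.
Discriminant: (-4)^2 - 4(3) = 4, so r = (4 ± 2)/2.
Solving: r_1 = 3, r_2 = 1.

indicial: r^2 - 4 r + 3 = 0; roots r_1 = 3, r_2 = 1


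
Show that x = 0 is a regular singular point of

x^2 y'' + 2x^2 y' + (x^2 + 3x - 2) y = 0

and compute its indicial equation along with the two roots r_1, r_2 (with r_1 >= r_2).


Divide by x^2 to reach normal form y'' + P_1(x) y' + P_2(x) y = 0 with P_1(x) = 2 and P_2(x) = 1 + 3/x - 2/x^2.
x = 0 is a singular point because the y-coefficient 1 + 3/x - 2/x^2 has a pole at x = 0.
It is a regular singular point because x P_1(x) = p(x) = 2x and x^2 P_2(x) = q(x) = x^2 + 3x - 2 are polynomials, hence analytic at x = 0.
p(0) = 0,  q(0) = -2.
Indicial equation: r(r-1) + p(0) r + q(0) = 0, i.e. r^2 + (p(0) - 1) r + q(0) = 0, i.e. r^2 - 1 r - 2 = 0.
Discriminant: (-1)^2 - 4(-2) = 9, so r = (1 ± 3)/2.
Solving: r_1 = 2, r_2 = -1.

indicial: r^2 - 1 r - 2 = 0; roots r_1 = 2, r_2 = -1


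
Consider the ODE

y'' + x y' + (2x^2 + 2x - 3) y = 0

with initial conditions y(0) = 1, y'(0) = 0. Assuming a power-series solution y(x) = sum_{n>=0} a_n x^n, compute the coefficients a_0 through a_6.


Ansatz: y(x) = sum_{n>=0} a_n x^n, so y'(x) = sum_{n>=1} n a_n x^(n-1) and y''(x) = sum_{n>=2} n(n-1) a_n x^(n-2).
Substitute into P(x) y'' + Q(x) y' + R(x) y = 0 with P(x) = 1, Q(x) = x, R(x) = 2x^2 + 2x - 3, and match powers of x.
Initial conditions: a_0 = 1, a_1 = 0.
Setting the coefficient of each power of x to zero and solving order by order (substituting the coefficients already found):
  x^0: 2 a_2 - 3 a_0 = 0  ->  2 a_2 = 3 a_0 = 3  ->  a_2 = 3/2
  x^1: 6 a_3 - 2 a_1 + 2 a_0 = 0  ->  6 a_3 = 2 a_1 - 2 a_0 = -2  ->  a_3 = -1/3
  x^2: 12 a_4 - a_2 + 2 a_1 + 2 a_0 = 0  ->  12 a_4 = a_2 - 2 a_1 - 2 a_0 = -1/2  ->  a_4 = -1/24
  x^3: 20 a_5 + 2 a_2 + 2 a_1 = 0  ->  20 a_5 = -2 a_2 - 2 a_1 = -3  ->  a_5 = -3/20
  x^4: 30 a_6 + a_4 + 2 a_3 + 2 a_2 = 0  ->  30 a_6 = -a_4 - 2 a_3 - 2 a_2 = -55/24  ->  a_6 = -11/144
Truncated series: y(x) = 1 + (3/2) x^2 - (1/3) x^3 - (1/24) x^4 - (3/20) x^5 - (11/144) x^6 + O(x^7).

a_0 = 1; a_1 = 0; a_2 = 3/2; a_3 = -1/3; a_4 = -1/24; a_5 = -3/20; a_6 = -11/144


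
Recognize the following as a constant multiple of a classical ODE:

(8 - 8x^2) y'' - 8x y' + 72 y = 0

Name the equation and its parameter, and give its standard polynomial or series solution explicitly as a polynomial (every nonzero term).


All three coefficients share the factor 8; dividing through by 8 gives  (1 - x^2) y'' - x y' + 9 y = 0.
This matches the Chebyshev equation (1 - x^2) y'' - x y' + n^2 y = 0 (note the -x y' term, not -2x y') with n^2 = 9, so n = 3; the polynomial solution is T_3(x).
With y = sum_k a_k x^k, matching x^k gives (k+2)(k+1) a_{k+2} = (k^2 - n^2) a_k = (k - 3)(k + 3) a_k. The right side vanishes at k = 3, so the series with the parity of 3 terminates at degree 3.
Standard normalization: leading coefficient of T_n is 2^(n-1), so a_3 = 2^2 = 4. Work downward with a_k = (k+1)(k+2) a_{k+2} / ((k - 3)(k + 3)):
  a_1 = (2)(3)(4) / ((1 - 3)(1 + 3)) = 24/(-8) = -3
Hence T_3(x) = 4 x^3 - 3 x.

T_3(x); series = 4 x^3 - 3 x


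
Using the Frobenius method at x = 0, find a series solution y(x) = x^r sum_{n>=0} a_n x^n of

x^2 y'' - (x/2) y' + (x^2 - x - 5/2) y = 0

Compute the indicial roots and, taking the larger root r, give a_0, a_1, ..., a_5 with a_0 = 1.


Write in Frobenius form y'' + (p(x)/x) y' + (q(x)/x^2) y = 0:
  p(x) = -1/2,  q(x) = x^2 - x - 5/2.
Indicial equation: r(r-1) + (-1/2) r + (-5/2) = 0 -> roots r_1 = 5/2, r_2 = -1.
Take r = r_1 = 5/2. Let y(x) = x^r sum_{n>=0} a_n x^n with a_0 = 1.
Substitute y = x^r sum a_n x^n and match x^{r+n}. The recurrence is
  D(n) a_n - 1 a_{n-1} + 1 a_{n-2} = 0,  where D(n) = (r+n)(r+n-1) + (-1/2)(r+n) + (-5/2).
  a_n = [1 a_{n-1} - 1 a_{n-2}] / D(n).
Since the indicial polynomial factors as (r - r_1)(r - r_2), D(n) = (r_1 + n - r_1)(r_1 + n - r_2) = n(n + 7/2).
Evaluating step by step (a_0 = 1):
  n = 1: D(1) = 1(1 + 7/2) = 9/2; numerator = 1(1) = 1; a_1 = (1)/(9/2) = 2/9
  n = 2: D(2) = 2(2 + 7/2) = 11; numerator = 1(2/9) - 1(1) = -7/9; a_2 = (-7/9)/(11) = -7/99
  n = 3: D(3) = 3(3 + 7/2) = 39/2; numerator = 1(-7/99) - 1(2/9) = -29/99; a_3 = (-29/99)/(39/2) = -58/3861
  n = 4: D(4) = 4(4 + 7/2) = 30; numerator = 1(-58/3861) - 1(-7/99) = 215/3861; a_4 = (215/3861)/(30) = 43/23166
  n = 5: D(5) = 5(5 + 7/2) = 85/2; numerator = 1(43/23166) - 1(-58/3861) = 391/23166; a_5 = (391/23166)/(85/2) = 23/57915

r = 5/2; a_0 = 1; a_1 = 2/9; a_2 = -7/99; a_3 = -58/3861; a_4 = 43/23166; a_5 = 23/57915


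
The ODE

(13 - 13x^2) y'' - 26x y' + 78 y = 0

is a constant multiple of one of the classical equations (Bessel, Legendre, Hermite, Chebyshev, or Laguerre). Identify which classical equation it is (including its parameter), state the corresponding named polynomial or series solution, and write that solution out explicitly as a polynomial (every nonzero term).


All three coefficients share the factor 13; dividing through by 13 gives  (1 - x^2) y'' - 2x y' + 6 y = 0.
This matches the Legendre equation (1 - x^2) y'' - 2x y' + n(n+1) y = 0 (note the -2x y' term) with n(n+1) = 6, so n = 2; the polynomial solution is P_2(x).
With y = sum_k a_k x^k, matching x^k gives (k+2)(k+1) a_{k+2} = [k(k+1) - n(n+1)] a_k = (k - 2)(k + 3) a_k. The right side vanishes at k = 2, so the series with the parity of 2 terminates at degree 2.
Standard normalization (P_n(1) = 1): leading coefficient (2n)!/(2^n (n!)^2) = 24/(4*4) = 3/2, so a_2 = 3/2. Work downward with a_k = (k+1)(k+2) a_{k+2} / ((k - 2)(k + 3)):
  a_0 = (1)(2)(3/2) / ((0 - 2)(0 + 3)) = 3/(-6) = -1/2
Hence P_2(x) = 3 x^2/2 - 1/2.

P_2(x); series = 3 x^2/2 - 1/2


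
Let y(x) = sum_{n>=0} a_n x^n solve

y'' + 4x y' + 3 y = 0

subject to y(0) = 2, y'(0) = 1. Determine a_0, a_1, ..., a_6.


Ansatz: y(x) = sum_{n>=0} a_n x^n, so y'(x) = sum_{n>=1} n a_n x^(n-1) and y''(x) = sum_{n>=2} n(n-1) a_n x^(n-2).
Substitute into P(x) y'' + Q(x) y' + R(x) y = 0 with P(x) = 1, Q(x) = 4x, R(x) = 3, and match powers of x.
Initial conditions: a_0 = 2, a_1 = 1.
Setting the coefficient of each power of x to zero and solving order by order (substituting the coefficients already found):
  x^0: 2 a_2 + 3 a_0 = 0  ->  2 a_2 = -3 a_0 = -6  ->  a_2 = -3
  x^1: 6 a_3 + 7 a_1 = 0  ->  6 a_3 = -7 a_1 = -7  ->  a_3 = -7/6
  x^2: 12 a_4 + 11 a_2 = 0  ->  12 a_4 = -11 a_2 = 33  ->  a_4 = 11/4
  x^3: 20 a_5 + 15 a_3 = 0  ->  20 a_5 = -15 a_3 = 35/2  ->  a_5 = 7/8
  x^4: 30 a_6 + 19 a_4 = 0  ->  30 a_6 = -19 a_4 = -209/4  ->  a_6 = -209/120
Truncated series: y(x) = 2 + x - 3 x^2 - (7/6) x^3 + (11/4) x^4 + (7/8) x^5 - (209/120) x^6 + O(x^7).

a_0 = 2; a_1 = 1; a_2 = -3; a_3 = -7/6; a_4 = 11/4; a_5 = 7/8; a_6 = -209/120


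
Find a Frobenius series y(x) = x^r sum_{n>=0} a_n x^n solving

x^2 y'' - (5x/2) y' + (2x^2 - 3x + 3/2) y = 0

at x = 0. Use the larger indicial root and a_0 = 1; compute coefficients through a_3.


Write in Frobenius form y'' + (p(x)/x) y' + (q(x)/x^2) y = 0:
  p(x) = -5/2,  q(x) = 2x^2 - 3x + 3/2.
Indicial equation: r(r-1) + (-5/2) r + (3/2) = 0 -> roots r_1 = 3, r_2 = 1/2.
Take r = r_1 = 3. Let y(x) = x^r sum_{n>=0} a_n x^n with a_0 = 1.
Substitute y = x^r sum a_n x^n and match x^{r+n}. The recurrence is
  D(n) a_n - 3 a_{n-1} + 2 a_{n-2} = 0,  where D(n) = (r+n)(r+n-1) + (-5/2)(r+n) + (3/2).
  a_n = [3 a_{n-1} - 2 a_{n-2}] / D(n).
Since the indicial polynomial factors as (r - r_1)(r - r_2), D(n) = (r_1 + n - r_1)(r_1 + n - r_2) = n(n + 5/2).
Evaluating step by step (a_0 = 1):
  n = 1: D(1) = 1(1 + 5/2) = 7/2; numerator = 3(1) = 3; a_1 = (3)/(7/2) = 6/7
  n = 2: D(2) = 2(2 + 5/2) = 9; numerator = 3(6/7) - 2(1) = 4/7; a_2 = (4/7)/(9) = 4/63
  n = 3: D(3) = 3(3 + 5/2) = 33/2; numerator = 3(4/63) - 2(6/7) = -32/21; a_3 = (-32/21)/(33/2) = -64/693

r = 3; a_0 = 1; a_1 = 6/7; a_2 = 4/63; a_3 = -64/693


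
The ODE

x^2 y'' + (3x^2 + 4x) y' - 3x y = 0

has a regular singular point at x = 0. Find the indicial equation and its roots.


Divide by x^2 to reach normal form y'' + P_1(x) y' + P_2(x) y = 0 with P_1(x) = 3 + 4/x and P_2(x) = -3/x.
x = 0 is a singular point because the y'-coefficient 3 + 4/x has a pole at x = 0 and the y-coefficient -3/x has a pole at x = 0.
It is a regular singular point because x P_1(x) = p(x) = 3x + 4 and x^2 P_2(x) = q(x) = -3x are polynomials, hence analytic at x = 0.
p(0) = 4,  q(0) = 0.
Indicial equation: r(r-1) + p(0) r + q(0) = 0, i.e. r^2 + (p(0) - 1) r + q(0) = 0, i.e. r^2 + 3 r = 0.
Discriminant: (3)^2 - 4(0) = 9, so r = (-3 ± 3)/2.
Solving: r_1 = 0, r_2 = -3.

indicial: r^2 + 3 r = 0; roots r_1 = 0, r_2 = -3


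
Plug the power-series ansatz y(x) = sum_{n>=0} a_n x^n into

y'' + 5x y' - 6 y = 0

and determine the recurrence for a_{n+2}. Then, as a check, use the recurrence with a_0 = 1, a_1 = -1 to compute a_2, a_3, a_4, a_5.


Substitute y = sum_n a_n x^n.
y''(x) has coefficient (n+2)(n+1) a_{n+2} at x^n;
5 x y'(x) has coefficient 5 n a_n at x^n (shift);
-6 y(x) has coefficient -6 a_n at x^n.
Matching x^n: (n+2)(n+1) a_{n+2} + (5n - 6) a_n = 0.
Thus a_{n+2} = (-5n + 6) / ((n+1)(n+2)) * a_n.

Check with a_0 = 1, a_1 = -1 (apply the recurrence for n = 0, 1, 2, 3): a_0 = 1, a_1 = -1, a_2 = 3, a_3 = -1/6, a_4 = -1, a_5 = 3/40.

a_(n+2) = (-5n + 6) / ((n+1)(n+2)) * a_n; check: a_0 = 1, a_1 = -1, a_2 = 3, a_3 = -1/6, a_4 = -1, a_5 = 3/40


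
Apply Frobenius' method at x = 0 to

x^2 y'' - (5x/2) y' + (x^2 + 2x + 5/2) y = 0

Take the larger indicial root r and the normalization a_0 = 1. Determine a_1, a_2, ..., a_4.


Write in Frobenius form y'' + (p(x)/x) y' + (q(x)/x^2) y = 0:
  p(x) = -5/2,  q(x) = x^2 + 2x + 5/2.
Indicial equation: r(r-1) + (-5/2) r + (5/2) = 0 -> roots r_1 = 5/2, r_2 = 1.
Take r = r_1 = 5/2. Let y(x) = x^r sum_{n>=0} a_n x^n with a_0 = 1.
Substitute y = x^r sum a_n x^n and match x^{r+n}. The recurrence is
  D(n) a_n + 2 a_{n-1} + 1 a_{n-2} = 0,  where D(n) = (r+n)(r+n-1) + (-5/2)(r+n) + (5/2).
  a_n = [-2 a_{n-1} - 1 a_{n-2}] / D(n).
Since the indicial polynomial factors as (r - r_1)(r - r_2), D(n) = (r_1 + n - r_1)(r_1 + n - r_2) = n(n + 3/2).
Evaluating step by step (a_0 = 1):
  n = 1: D(1) = 1(1 + 3/2) = 5/2; numerator = -2(1) = -2; a_1 = (-2)/(5/2) = -4/5
  n = 2: D(2) = 2(2 + 3/2) = 7; numerator = -2(-4/5) - 1(1) = 3/5; a_2 = (3/5)/(7) = 3/35
  n = 3: D(3) = 3(3 + 3/2) = 27/2; numerator = -2(3/35) - 1(-4/5) = 22/35; a_3 = (22/35)/(27/2) = 44/945
  n = 4: D(4) = 4(4 + 3/2) = 22; numerator = -2(44/945) - 1(3/35) = -169/945; a_4 = (-169/945)/(22) = -169/20790

r = 5/2; a_0 = 1; a_1 = -4/5; a_2 = 3/35; a_3 = 44/945; a_4 = -169/20790


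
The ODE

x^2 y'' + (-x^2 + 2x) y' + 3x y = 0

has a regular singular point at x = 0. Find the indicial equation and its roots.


Divide by x^2 to reach normal form y'' + P_1(x) y' + P_2(x) y = 0 with P_1(x) = -1 + 2/x and P_2(x) = 3/x.
x = 0 is a singular point because the y'-coefficient -1 + 2/x has a pole at x = 0 and the y-coefficient 3/x has a pole at x = 0.
It is a regular singular point because x P_1(x) = p(x) = 2 - x and x^2 P_2(x) = q(x) = 3x are polynomials, hence analytic at x = 0.
p(0) = 2,  q(0) = 0.
Indicial equation: r(r-1) + p(0) r + q(0) = 0, i.e. r^2 + (p(0) - 1) r + q(0) = 0, i.e. r^2 + 1 r = 0.
Discriminant: (1)^2 - 4(0) = 1, so r = (-1 ± 1)/2.
Solving: r_1 = 0, r_2 = -1.

indicial: r^2 + 1 r = 0; roots r_1 = 0, r_2 = -1


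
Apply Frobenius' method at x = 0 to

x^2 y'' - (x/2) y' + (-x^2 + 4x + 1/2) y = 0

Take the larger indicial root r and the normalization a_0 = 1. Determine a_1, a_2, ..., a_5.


Write in Frobenius form y'' + (p(x)/x) y' + (q(x)/x^2) y = 0:
  p(x) = -1/2,  q(x) = -x^2 + 4x + 1/2.
Indicial equation: r(r-1) + (-1/2) r + (1/2) = 0 -> roots r_1 = 1, r_2 = 1/2.
Take r = r_1 = 1. Let y(x) = x^r sum_{n>=0} a_n x^n with a_0 = 1.
Substitute y = x^r sum a_n x^n and match x^{r+n}. The recurrence is
  D(n) a_n + 4 a_{n-1} - 1 a_{n-2} = 0,  where D(n) = (r+n)(r+n-1) + (-1/2)(r+n) + (1/2).
  a_n = [-4 a_{n-1} + 1 a_{n-2}] / D(n).
Since the indicial polynomial factors as (r - r_1)(r - r_2), D(n) = (r_1 + n - r_1)(r_1 + n - r_2) = n(n + 1/2).
Evaluating step by step (a_0 = 1):
  n = 1: D(1) = 1(1 + 1/2) = 3/2; numerator = -4(1) = -4; a_1 = (-4)/(3/2) = -8/3
  n = 2: D(2) = 2(2 + 1/2) = 5; numerator = -4(-8/3) + 1(1) = 35/3; a_2 = (35/3)/(5) = 7/3
  n = 3: D(3) = 3(3 + 1/2) = 21/2; numerator = -4(7/3) + 1(-8/3) = -12; a_3 = (-12)/(21/2) = -8/7
  n = 4: D(4) = 4(4 + 1/2) = 18; numerator = -4(-8/7) + 1(7/3) = 145/21; a_4 = (145/21)/(18) = 145/378
  n = 5: D(5) = 5(5 + 1/2) = 55/2; numerator = -4(145/378) + 1(-8/7) = -506/189; a_5 = (-506/189)/(55/2) = -92/945

r = 1; a_0 = 1; a_1 = -8/3; a_2 = 7/3; a_3 = -8/7; a_4 = 145/378; a_5 = -92/945


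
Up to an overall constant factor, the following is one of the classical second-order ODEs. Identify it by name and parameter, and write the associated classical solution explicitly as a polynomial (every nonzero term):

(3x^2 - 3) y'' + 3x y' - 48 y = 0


All three coefficients share the factor -3; dividing through by -3 gives  (1 - x^2) y'' - x y' + 16 y = 0.
This matches the Chebyshev equation (1 - x^2) y'' - x y' + n^2 y = 0 (note the -x y' term, not -2x y') with n^2 = 16, so n = 4; the polynomial solution is T_4(x).
With y = sum_k a_k x^k, matching x^k gives (k+2)(k+1) a_{k+2} = (k^2 - n^2) a_k = (k - 4)(k + 4) a_k. The right side vanishes at k = 4, so the series with the parity of 4 terminates at degree 4.
Standard normalization: leading coefficient of T_n is 2^(n-1), so a_4 = 2^3 = 8. Work downward with a_k = (k+1)(k+2) a_{k+2} / ((k - 4)(k + 4)):
  a_2 = (3)(4)(8) / ((2 - 4)(2 + 4)) = 96/(-12) = -8
  a_0 = (1)(2)(-8) / ((0 - 4)(0 + 4)) = -16/(-16) = 1
Hence T_4(x) = 8 x^4 - 8 x^2 + 1.

T_4(x); series = 8 x^4 - 8 x^2 + 1


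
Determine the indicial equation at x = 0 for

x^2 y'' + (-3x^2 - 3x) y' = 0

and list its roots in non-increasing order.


Divide by x^2 to reach normal form y'' + P_1(x) y' + P_2(x) y = 0 with P_1(x) = -3 - 3/x and P_2(x) = 0.
x = 0 is a singular point because the y'-coefficient -3 - 3/x has a pole at x = 0.
It is a regular singular point because x P_1(x) = p(x) = -3x - 3 and x^2 P_2(x) = q(x) = 0 are polynomials, hence analytic at x = 0.
p(0) = -3,  q(0) = 0.
Indicial equation: r(r-1) + p(0) r + q(0) = 0, i.e. r^2 + (p(0) - 1) r + q(0) = 0, i.e. r^2 - 4 r = 0.
Discriminant: (-4)^2 - 4(0) = 16, so r = (4 ± 4)/2.
Solving: r_1 = 4, r_2 = 0.

indicial: r^2 - 4 r = 0; roots r_1 = 4, r_2 = 0


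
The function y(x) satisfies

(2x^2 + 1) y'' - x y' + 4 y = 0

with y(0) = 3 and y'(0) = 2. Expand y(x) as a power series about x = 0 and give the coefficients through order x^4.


Ansatz: y(x) = sum_{n>=0} a_n x^n, so y'(x) = sum_{n>=1} n a_n x^(n-1) and y''(x) = sum_{n>=2} n(n-1) a_n x^(n-2).
Substitute into P(x) y'' + Q(x) y' + R(x) y = 0 with P(x) = 2x^2 + 1, Q(x) = -x, R(x) = 4, and match powers of x.
Initial conditions: a_0 = 3, a_1 = 2.
Setting the coefficient of each power of x to zero and solving order by order (substituting the coefficients already found):
  x^0: 2 a_2 + 4 a_0 = 0  ->  2 a_2 = -4 a_0 = -12  ->  a_2 = -6
  x^1: 6 a_3 + 3 a_1 = 0  ->  6 a_3 = -3 a_1 = -6  ->  a_3 = -1
  x^2: 12 a_4 + 6 a_2 = 0  ->  12 a_4 = -6 a_2 = 36  ->  a_4 = 3
Truncated series: y(x) = 3 + 2 x - 6 x^2 - x^3 + 3 x^4 + O(x^5).

a_0 = 3; a_1 = 2; a_2 = -6; a_3 = -1; a_4 = 3


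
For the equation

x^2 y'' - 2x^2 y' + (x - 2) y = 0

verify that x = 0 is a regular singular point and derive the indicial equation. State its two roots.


Divide by x^2 to reach normal form y'' + P_1(x) y' + P_2(x) y = 0 with P_1(x) = -2 and P_2(x) = 1/x - 2/x^2.
x = 0 is a singular point because the y-coefficient 1/x - 2/x^2 has a pole at x = 0.
It is a regular singular point because x P_1(x) = p(x) = -2x and x^2 P_2(x) = q(x) = x - 2 are polynomials, hence analytic at x = 0.
p(0) = 0,  q(0) = -2.
Indicial equation: r(r-1) + p(0) r + q(0) = 0, i.e. r^2 + (p(0) - 1) r + q(0) = 0, i.e. r^2 - 1 r - 2 = 0.
Discriminant: (-1)^2 - 4(-2) = 9, so r = (1 ± 3)/2.
Solving: r_1 = 2, r_2 = -1.

indicial: r^2 - 1 r - 2 = 0; roots r_1 = 2, r_2 = -1


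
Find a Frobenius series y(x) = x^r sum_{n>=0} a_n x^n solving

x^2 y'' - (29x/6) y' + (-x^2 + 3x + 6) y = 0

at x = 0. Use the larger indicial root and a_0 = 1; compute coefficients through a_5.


Write in Frobenius form y'' + (p(x)/x) y' + (q(x)/x^2) y = 0:
  p(x) = -29/6,  q(x) = -x^2 + 3x + 6.
Indicial equation: r(r-1) + (-29/6) r + (6) = 0 -> roots r_1 = 9/2, r_2 = 4/3.
Take r = r_1 = 9/2. Let y(x) = x^r sum_{n>=0} a_n x^n with a_0 = 1.
Substitute y = x^r sum a_n x^n and match x^{r+n}. The recurrence is
  D(n) a_n + 3 a_{n-1} - 1 a_{n-2} = 0,  where D(n) = (r+n)(r+n-1) + (-29/6)(r+n) + (6).
  a_n = [-3 a_{n-1} + 1 a_{n-2}] / D(n).
Since the indicial polynomial factors as (r - r_1)(r - r_2), D(n) = (r_1 + n - r_1)(r_1 + n - r_2) = n(n + 19/6).
Evaluating step by step (a_0 = 1):
  n = 1: D(1) = 1(1 + 19/6) = 25/6; numerator = -3(1) = -3; a_1 = (-3)/(25/6) = -18/25
  n = 2: D(2) = 2(2 + 19/6) = 31/3; numerator = -3(-18/25) + 1(1) = 79/25; a_2 = (79/25)/(31/3) = 237/775
  n = 3: D(3) = 3(3 + 19/6) = 37/2; numerator = -3(237/775) + 1(-18/25) = -1269/775; a_3 = (-1269/775)/(37/2) = -2538/28675
  n = 4: D(4) = 4(4 + 19/6) = 86/3; numerator = -3(-2538/28675) + 1(237/775) = 16383/28675; a_4 = (16383/28675)/(86/3) = 1143/57350
  n = 5: D(5) = 5(5 + 19/6) = 245/6; numerator = -3(1143/57350) + 1(-2538/28675) = -1701/11470; a_5 = (-1701/11470)/(245/6) = -729/200725

r = 9/2; a_0 = 1; a_1 = -18/25; a_2 = 237/775; a_3 = -2538/28675; a_4 = 1143/57350; a_5 = -729/200725


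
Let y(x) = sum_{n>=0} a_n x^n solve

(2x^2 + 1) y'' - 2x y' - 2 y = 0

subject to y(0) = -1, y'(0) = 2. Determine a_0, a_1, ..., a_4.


Ansatz: y(x) = sum_{n>=0} a_n x^n, so y'(x) = sum_{n>=1} n a_n x^(n-1) and y''(x) = sum_{n>=2} n(n-1) a_n x^(n-2).
Substitute into P(x) y'' + Q(x) y' + R(x) y = 0 with P(x) = 2x^2 + 1, Q(x) = -2x, R(x) = -2, and match powers of x.
Initial conditions: a_0 = -1, a_1 = 2.
Setting the coefficient of each power of x to zero and solving order by order (substituting the coefficients already found):
  x^0: 2 a_2 - 2 a_0 = 0  ->  2 a_2 = 2 a_0 = -2  ->  a_2 = -1
  x^1: 6 a_3 - 4 a_1 = 0  ->  6 a_3 = 4 a_1 = 8  ->  a_3 = 4/3
  x^2: 12 a_4 - 2 a_2 = 0  ->  12 a_4 = 2 a_2 = -2  ->  a_4 = -1/6
Truncated series: y(x) = -1 + 2 x - x^2 + (4/3) x^3 - (1/6) x^4 + O(x^5).

a_0 = -1; a_1 = 2; a_2 = -1; a_3 = 4/3; a_4 = -1/6


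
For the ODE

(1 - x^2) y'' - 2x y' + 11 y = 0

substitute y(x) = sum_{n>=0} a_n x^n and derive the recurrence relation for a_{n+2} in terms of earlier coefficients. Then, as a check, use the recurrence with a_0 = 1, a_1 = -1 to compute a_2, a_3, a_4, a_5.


Substitute y = sum_n a_n x^n.
(1 - 1 x^2) y'' contributes (n+2)(n+1) a_{n+2} - n(n-1) a_n at x^n.
-2 x y'(x) contributes -2 n a_n at x^n.
11 y(x) contributes 11 a_n at x^n.
Matching x^n: (n+2)(n+1) a_{n+2} + (-n(n-1) - 2 n + 11) a_n = 0.
Thus a_{n+2} = (n(n-1) + 2 n - 11) / ((n+1)(n+2)) * a_n.

Check with a_0 = 1, a_1 = -1 (apply the recurrence for n = 0, 1, 2, 3): a_0 = 1, a_1 = -1, a_2 = -11/2, a_3 = 3/2, a_4 = 55/24, a_5 = 3/40.

a_(n+2) = (n(n-1) + 2 n - 11) / ((n+1)(n+2)) * a_n; check: a_0 = 1, a_1 = -1, a_2 = -11/2, a_3 = 3/2, a_4 = 55/24, a_5 = 3/40


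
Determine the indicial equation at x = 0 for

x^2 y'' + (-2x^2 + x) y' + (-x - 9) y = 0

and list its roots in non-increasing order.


Divide by x^2 to reach normal form y'' + P_1(x) y' + P_2(x) y = 0 with P_1(x) = -2 + 1/x and P_2(x) = -1/x - 9/x^2.
x = 0 is a singular point because the y'-coefficient -2 + 1/x has a pole at x = 0 and the y-coefficient -1/x - 9/x^2 has a pole at x = 0.
It is a regular singular point because x P_1(x) = p(x) = 1 - 2x and x^2 P_2(x) = q(x) = -x - 9 are polynomials, hence analytic at x = 0.
p(0) = 1,  q(0) = -9.
Indicial equation: r(r-1) + p(0) r + q(0) = 0, i.e. r^2 + (p(0) - 1) r + q(0) = 0, i.e. r^2 - 9 = 0.
Discriminant: (0)^2 - 4(-9) = 36, so r = (0 ± 6)/2.
Solving: r_1 = 3, r_2 = -3.

indicial: r^2 - 9 = 0; roots r_1 = 3, r_2 = -3


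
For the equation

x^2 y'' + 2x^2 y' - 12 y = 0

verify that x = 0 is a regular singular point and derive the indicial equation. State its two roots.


Divide by x^2 to reach normal form y'' + P_1(x) y' + P_2(x) y = 0 with P_1(x) = 2 and P_2(x) = -12/x^2.
x = 0 is a singular point because the y-coefficient -12/x^2 has a pole at x = 0.
It is a regular singular point because x P_1(x) = p(x) = 2x and x^2 P_2(x) = q(x) = -12 are polynomials, hence analytic at x = 0.
p(0) = 0,  q(0) = -12.
Indicial equation: r(r-1) + p(0) r + q(0) = 0, i.e. r^2 + (p(0) - 1) r + q(0) = 0, i.e. r^2 - 1 r - 12 = 0.
Discriminant: (-1)^2 - 4(-12) = 49, so r = (1 ± 7)/2.
Solving: r_1 = 4, r_2 = -3.

indicial: r^2 - 1 r - 12 = 0; roots r_1 = 4, r_2 = -3


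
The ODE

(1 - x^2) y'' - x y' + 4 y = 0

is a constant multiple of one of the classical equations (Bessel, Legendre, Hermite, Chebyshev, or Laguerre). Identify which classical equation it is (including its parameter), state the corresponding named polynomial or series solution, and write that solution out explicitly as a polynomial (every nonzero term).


The equation is already in a standard form:  (1 - x^2) y'' - x y' + 4 y = 0.
This matches the Chebyshev equation (1 - x^2) y'' - x y' + n^2 y = 0 (note the -x y' term, not -2x y') with n^2 = 4, so n = 2; the polynomial solution is T_2(x).
With y = sum_k a_k x^k, matching x^k gives (k+2)(k+1) a_{k+2} = (k^2 - n^2) a_k = (k - 2)(k + 2) a_k. The right side vanishes at k = 2, so the series with the parity of 2 terminates at degree 2.
Standard normalization: leading coefficient of T_n is 2^(n-1), so a_2 = 2^1 = 2. Work downward with a_k = (k+1)(k+2) a_{k+2} / ((k - 2)(k + 2)):
  a_0 = (1)(2)(2) / ((0 - 2)(0 + 2)) = 4/(-4) = -1
Hence T_2(x) = 2 x^2 - 1.

T_2(x); series = 2 x^2 - 1


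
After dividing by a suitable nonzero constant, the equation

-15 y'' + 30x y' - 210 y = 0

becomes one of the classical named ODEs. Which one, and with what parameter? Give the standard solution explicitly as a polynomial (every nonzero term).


All three coefficients share the factor -15; dividing through by -15 gives  y'' - 2x y' + 14 y = 0.
This matches the Hermite equation y'' - 2x y' + 2n y = 0 with 2n = 14, so n = 7; the polynomial solution is H_7(x).
With y = sum_k a_k x^k, matching x^k gives (k+2)(k+1) a_{k+2} = 2(k - n) a_k = 2(k - 7) a_k. The right side vanishes at k = 7, so the series with the parity of 7 terminates at degree 7.
Standard normalization: leading coefficient of H_n is 2^n, so a_7 = 2^7 = 128. Work downward with a_k = (k+1)(k+2) a_{k+2} / (2(k - n)):
  a_5 = (6)(7)(128) / (2(5 - 7)) = 5376/(-4) = -1344
  a_3 = (4)(5)(-1344) / (2(3 - 7)) = -26880/(-8) = 3360
  a_1 = (2)(3)(3360) / (2(1 - 7)) = 20160/(-12) = -1680
Hence H_7(x) = 128 x^7 - 1344 x^5 + 3360 x^3 - 1680 x.

H_7(x); series = 128 x^7 - 1344 x^5 + 3360 x^3 - 1680 x


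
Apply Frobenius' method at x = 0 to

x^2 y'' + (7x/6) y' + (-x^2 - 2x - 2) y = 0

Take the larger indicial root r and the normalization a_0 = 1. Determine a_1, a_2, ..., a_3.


Write in Frobenius form y'' + (p(x)/x) y' + (q(x)/x^2) y = 0:
  p(x) = 7/6,  q(x) = -x^2 - 2x - 2.
Indicial equation: r(r-1) + (7/6) r + (-2) = 0 -> roots r_1 = 4/3, r_2 = -3/2.
Take r = r_1 = 4/3. Let y(x) = x^r sum_{n>=0} a_n x^n with a_0 = 1.
Substitute y = x^r sum a_n x^n and match x^{r+n}. The recurrence is
  D(n) a_n - 2 a_{n-1} - 1 a_{n-2} = 0,  where D(n) = (r+n)(r+n-1) + (7/6)(r+n) + (-2).
  a_n = [2 a_{n-1} + 1 a_{n-2}] / D(n).
Since the indicial polynomial factors as (r - r_1)(r - r_2), D(n) = (r_1 + n - r_1)(r_1 + n - r_2) = n(n + 17/6).
Evaluating step by step (a_0 = 1):
  n = 1: D(1) = 1(1 + 17/6) = 23/6; numerator = 2(1) = 2; a_1 = (2)/(23/6) = 12/23
  n = 2: D(2) = 2(2 + 17/6) = 29/3; numerator = 2(12/23) + 1(1) = 47/23; a_2 = (47/23)/(29/3) = 141/667
  n = 3: D(3) = 3(3 + 17/6) = 35/2; numerator = 2(141/667) + 1(12/23) = 630/667; a_3 = (630/667)/(35/2) = 36/667

r = 4/3; a_0 = 1; a_1 = 12/23; a_2 = 141/667; a_3 = 36/667


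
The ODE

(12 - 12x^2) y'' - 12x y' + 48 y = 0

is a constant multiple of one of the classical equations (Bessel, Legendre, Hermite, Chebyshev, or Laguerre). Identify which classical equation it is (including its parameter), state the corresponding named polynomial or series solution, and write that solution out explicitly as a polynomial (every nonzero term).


All three coefficients share the factor 12; dividing through by 12 gives  (1 - x^2) y'' - x y' + 4 y = 0.
This matches the Chebyshev equation (1 - x^2) y'' - x y' + n^2 y = 0 (note the -x y' term, not -2x y') with n^2 = 4, so n = 2; the polynomial solution is T_2(x).
With y = sum_k a_k x^k, matching x^k gives (k+2)(k+1) a_{k+2} = (k^2 - n^2) a_k = (k - 2)(k + 2) a_k. The right side vanishes at k = 2, so the series with the parity of 2 terminates at degree 2.
Standard normalization: leading coefficient of T_n is 2^(n-1), so a_2 = 2^1 = 2. Work downward with a_k = (k+1)(k+2) a_{k+2} / ((k - 2)(k + 2)):
  a_0 = (1)(2)(2) / ((0 - 2)(0 + 2)) = 4/(-4) = -1
Hence T_2(x) = 2 x^2 - 1.

T_2(x); series = 2 x^2 - 1


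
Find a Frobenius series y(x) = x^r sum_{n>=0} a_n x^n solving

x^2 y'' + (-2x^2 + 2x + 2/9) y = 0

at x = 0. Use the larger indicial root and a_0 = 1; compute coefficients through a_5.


Write in Frobenius form y'' + (p(x)/x) y' + (q(x)/x^2) y = 0:
  p(x) = 0,  q(x) = -2x^2 + 2x + 2/9.
Indicial equation: r(r-1) + (0) r + (2/9) = 0 -> roots r_1 = 2/3, r_2 = 1/3.
Take r = r_1 = 2/3. Let y(x) = x^r sum_{n>=0} a_n x^n with a_0 = 1.
Substitute y = x^r sum a_n x^n and match x^{r+n}. The recurrence is
  D(n) a_n + 2 a_{n-1} - 2 a_{n-2} = 0,  where D(n) = (r+n)(r+n-1) + (0)(r+n) + (2/9).
  a_n = [-2 a_{n-1} + 2 a_{n-2}] / D(n).
Since the indicial polynomial factors as (r - r_1)(r - r_2), D(n) = (r_1 + n - r_1)(r_1 + n - r_2) = n(n + 1/3).
Evaluating step by step (a_0 = 1):
  n = 1: D(1) = 1(1 + 1/3) = 4/3; numerator = -2(1) = -2; a_1 = (-2)/(4/3) = -3/2
  n = 2: D(2) = 2(2 + 1/3) = 14/3; numerator = -2(-3/2) + 2(1) = 5; a_2 = (5)/(14/3) = 15/14
  n = 3: D(3) = 3(3 + 1/3) = 10; numerator = -2(15/14) + 2(-3/2) = -36/7; a_3 = (-36/7)/(10) = -18/35
  n = 4: D(4) = 4(4 + 1/3) = 52/3; numerator = -2(-18/35) + 2(15/14) = 111/35; a_4 = (111/35)/(52/3) = 333/1820
  n = 5: D(5) = 5(5 + 1/3) = 80/3; numerator = -2(333/1820) + 2(-18/35) = -1269/910; a_5 = (-1269/910)/(80/3) = -3807/72800

r = 2/3; a_0 = 1; a_1 = -3/2; a_2 = 15/14; a_3 = -18/35; a_4 = 333/1820; a_5 = -3807/72800


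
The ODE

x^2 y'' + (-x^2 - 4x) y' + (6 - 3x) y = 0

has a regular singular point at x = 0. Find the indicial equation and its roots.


Divide by x^2 to reach normal form y'' + P_1(x) y' + P_2(x) y = 0 with P_1(x) = -1 - 4/x and P_2(x) = -3/x + 6/x^2.
x = 0 is a singular point because the y'-coefficient -1 - 4/x has a pole at x = 0 and the y-coefficient -3/x + 6/x^2 has a pole at x = 0.
It is a regular singular point because x P_1(x) = p(x) = -x - 4 and x^2 P_2(x) = q(x) = 6 - 3x are polynomials, hence analytic at x = 0.
p(0) = -4,  q(0) = 6.
Indicial equation: r(r-1) + p(0) r + q(0) = 0, i.e. r^2 + (p(0) - 1) r + q(0) = 0, i.e. r^2 - 5 r + 6 = 0.
Discriminant: (-5)^2 - 4(6) = 1, so r = (5 ± 1)/2.
Solving: r_1 = 3, r_2 = 2.

indicial: r^2 - 5 r + 6 = 0; roots r_1 = 3, r_2 = 2


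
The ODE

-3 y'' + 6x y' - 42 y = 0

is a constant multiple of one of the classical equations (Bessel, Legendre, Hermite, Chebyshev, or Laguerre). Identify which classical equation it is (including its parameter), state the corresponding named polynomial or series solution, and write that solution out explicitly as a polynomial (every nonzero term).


All three coefficients share the factor -3; dividing through by -3 gives  y'' - 2x y' + 14 y = 0.
This matches the Hermite equation y'' - 2x y' + 2n y = 0 with 2n = 14, so n = 7; the polynomial solution is H_7(x).
With y = sum_k a_k x^k, matching x^k gives (k+2)(k+1) a_{k+2} = 2(k - n) a_k = 2(k - 7) a_k. The right side vanishes at k = 7, so the series with the parity of 7 terminates at degree 7.
Standard normalization: leading coefficient of H_n is 2^n, so a_7 = 2^7 = 128. Work downward with a_k = (k+1)(k+2) a_{k+2} / (2(k - n)):
  a_5 = (6)(7)(128) / (2(5 - 7)) = 5376/(-4) = -1344
  a_3 = (4)(5)(-1344) / (2(3 - 7)) = -26880/(-8) = 3360
  a_1 = (2)(3)(3360) / (2(1 - 7)) = 20160/(-12) = -1680
Hence H_7(x) = 128 x^7 - 1344 x^5 + 3360 x^3 - 1680 x.

H_7(x); series = 128 x^7 - 1344 x^5 + 3360 x^3 - 1680 x


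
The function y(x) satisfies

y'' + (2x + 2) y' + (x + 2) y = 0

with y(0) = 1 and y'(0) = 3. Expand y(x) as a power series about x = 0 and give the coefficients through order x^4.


Ansatz: y(x) = sum_{n>=0} a_n x^n, so y'(x) = sum_{n>=1} n a_n x^(n-1) and y''(x) = sum_{n>=2} n(n-1) a_n x^(n-2).
Substitute into P(x) y'' + Q(x) y' + R(x) y = 0 with P(x) = 1, Q(x) = 2x + 2, R(x) = x + 2, and match powers of x.
Initial conditions: a_0 = 1, a_1 = 3.
Setting the coefficient of each power of x to zero and solving order by order (substituting the coefficients already found):
  x^0: 2 a_2 + 2 a_1 + 2 a_0 = 0  ->  2 a_2 = -2 a_1 - 2 a_0 = -8  ->  a_2 = -4
  x^1: 6 a_3 + 4 a_2 + 4 a_1 + a_0 = 0  ->  6 a_3 = -4 a_2 - 4 a_1 - a_0 = 3  ->  a_3 = 1/2
  x^2: 12 a_4 + 6 a_3 + 6 a_2 + a_1 = 0  ->  12 a_4 = -6 a_3 - 6 a_2 - a_1 = 18  ->  a_4 = 3/2
Truncated series: y(x) = 1 + 3 x - 4 x^2 + (1/2) x^3 + (3/2) x^4 + O(x^5).

a_0 = 1; a_1 = 3; a_2 = -4; a_3 = 1/2; a_4 = 3/2


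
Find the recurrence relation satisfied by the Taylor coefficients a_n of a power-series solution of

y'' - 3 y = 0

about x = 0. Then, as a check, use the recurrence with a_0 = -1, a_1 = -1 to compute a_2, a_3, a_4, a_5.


Substitute y = sum_n a_n x^n into y'' + (const) y = 0.
y''(x) = sum_{n>=0} (n+2)(n+1) a_{n+2} x^n.
The ODE becomes sum_n [(n+2)(n+1) a_{n+2} - 3 a_n] x^n = 0.
Setting each coefficient to zero gives the recurrence:
  (n+2)(n+1) a_{n+2} - 3 a_n = 0,
  a_{n+2} = 3 / ((n+1)(n+2)) a_n.

Check with a_0 = -1, a_1 = -1 (apply the recurrence for n = 0, 1, 2, 3): a_0 = -1, a_1 = -1, a_2 = -3/2, a_3 = -1/2, a_4 = -3/8, a_5 = -3/40.

a_{n+2} = 3/((n+1)(n+2)) * a_n; check: a_0 = -1, a_1 = -1, a_2 = -3/2, a_3 = -1/2, a_4 = -3/8, a_5 = -3/40


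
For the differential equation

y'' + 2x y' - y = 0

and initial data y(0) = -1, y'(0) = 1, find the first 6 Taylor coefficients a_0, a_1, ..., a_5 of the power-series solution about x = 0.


Ansatz: y(x) = sum_{n>=0} a_n x^n, so y'(x) = sum_{n>=1} n a_n x^(n-1) and y''(x) = sum_{n>=2} n(n-1) a_n x^(n-2).
Substitute into P(x) y'' + Q(x) y' + R(x) y = 0 with P(x) = 1, Q(x) = 2x, R(x) = -1, and match powers of x.
Initial conditions: a_0 = -1, a_1 = 1.
Setting the coefficient of each power of x to zero and solving order by order (substituting the coefficients already found):
  x^0: 2 a_2 - a_0 = 0  ->  2 a_2 = a_0 = -1  ->  a_2 = -1/2
  x^1: 6 a_3 + a_1 = 0  ->  6 a_3 = -a_1 = -1  ->  a_3 = -1/6
  x^2: 12 a_4 + 3 a_2 = 0  ->  12 a_4 = -3 a_2 = 3/2  ->  a_4 = 1/8
  x^3: 20 a_5 + 5 a_3 = 0  ->  20 a_5 = -5 a_3 = 5/6  ->  a_5 = 1/24
Truncated series: y(x) = -1 + x - (1/2) x^2 - (1/6) x^3 + (1/8) x^4 + (1/24) x^5 + O(x^6).

a_0 = -1; a_1 = 1; a_2 = -1/2; a_3 = -1/6; a_4 = 1/8; a_5 = 1/24


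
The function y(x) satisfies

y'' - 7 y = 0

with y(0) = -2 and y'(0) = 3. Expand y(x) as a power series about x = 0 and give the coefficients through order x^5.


Ansatz: y(x) = sum_{n>=0} a_n x^n, so y'(x) = sum_{n>=1} n a_n x^(n-1) and y''(x) = sum_{n>=2} n(n-1) a_n x^(n-2).
Substitute into P(x) y'' + Q(x) y' + R(x) y = 0 with P(x) = 1, Q(x) = 0, R(x) = -7, and match powers of x.
Initial conditions: a_0 = -2, a_1 = 3.
Setting the coefficient of each power of x to zero and solving order by order (substituting the coefficients already found):
  x^0: 2 a_2 - 7 a_0 = 0  ->  2 a_2 = 7 a_0 = -14  ->  a_2 = -7
  x^1: 6 a_3 - 7 a_1 = 0  ->  6 a_3 = 7 a_1 = 21  ->  a_3 = 7/2
  x^2: 12 a_4 - 7 a_2 = 0  ->  12 a_4 = 7 a_2 = -49  ->  a_4 = -49/12
  x^3: 20 a_5 - 7 a_3 = 0  ->  20 a_5 = 7 a_3 = 49/2  ->  a_5 = 49/40
Truncated series: y(x) = -2 + 3 x - 7 x^2 + (7/2) x^3 - (49/12) x^4 + (49/40) x^5 + O(x^6).

a_0 = -2; a_1 = 3; a_2 = -7; a_3 = 7/2; a_4 = -49/12; a_5 = 49/40


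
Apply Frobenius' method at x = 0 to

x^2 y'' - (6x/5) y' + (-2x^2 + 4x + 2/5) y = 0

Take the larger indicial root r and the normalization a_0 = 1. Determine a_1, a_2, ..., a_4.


Write in Frobenius form y'' + (p(x)/x) y' + (q(x)/x^2) y = 0:
  p(x) = -6/5,  q(x) = -2x^2 + 4x + 2/5.
Indicial equation: r(r-1) + (-6/5) r + (2/5) = 0 -> roots r_1 = 2, r_2 = 1/5.
Take r = r_1 = 2. Let y(x) = x^r sum_{n>=0} a_n x^n with a_0 = 1.
Substitute y = x^r sum a_n x^n and match x^{r+n}. The recurrence is
  D(n) a_n + 4 a_{n-1} - 2 a_{n-2} = 0,  where D(n) = (r+n)(r+n-1) + (-6/5)(r+n) + (2/5).
  a_n = [-4 a_{n-1} + 2 a_{n-2}] / D(n).
Since the indicial polynomial factors as (r - r_1)(r - r_2), D(n) = (r_1 + n - r_1)(r_1 + n - r_2) = n(n + 9/5).
Evaluating step by step (a_0 = 1):
  n = 1: D(1) = 1(1 + 9/5) = 14/5; numerator = -4(1) = -4; a_1 = (-4)/(14/5) = -10/7
  n = 2: D(2) = 2(2 + 9/5) = 38/5; numerator = -4(-10/7) + 2(1) = 54/7; a_2 = (54/7)/(38/5) = 135/133
  n = 3: D(3) = 3(3 + 9/5) = 72/5; numerator = -4(135/133) + 2(-10/7) = -920/133; a_3 = (-920/133)/(72/5) = -575/1197
  n = 4: D(4) = 4(4 + 9/5) = 116/5; numerator = -4(-575/1197) + 2(135/133) = 4730/1197; a_4 = (4730/1197)/(116/5) = 11825/69426

r = 2; a_0 = 1; a_1 = -10/7; a_2 = 135/133; a_3 = -575/1197; a_4 = 11825/69426
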